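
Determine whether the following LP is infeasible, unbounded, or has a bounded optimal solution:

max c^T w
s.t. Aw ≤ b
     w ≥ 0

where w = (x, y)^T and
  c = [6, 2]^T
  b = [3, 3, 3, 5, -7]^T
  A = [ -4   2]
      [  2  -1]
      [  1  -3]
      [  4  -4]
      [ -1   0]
Feasible point: (7, 11) satisfies every constraint, so the LP is feasible.
Direction d = (1, 2): for each constraint row a, a·d ≤ 0 —
  (-4)(1) + (2)(2) = 0 ≤ 0
  (2)(1) + (-1)(2) = 0 ≤ 0
  (1)(1) + (-3)(2) = -5 ≤ 0
  (4)(1) + (-4)(2) = -4 ≤ 0
  (-1)(1) + (0)(2) = -1 ≤ 0
and d ≥ 0, so (7, 11) + t·d stays feasible for every t ≥ 0. Along this ray z = 6x + 2y changes by 10 per unit t, so z → +∞.

The LP is unbounded; z can be made arbitrarily large.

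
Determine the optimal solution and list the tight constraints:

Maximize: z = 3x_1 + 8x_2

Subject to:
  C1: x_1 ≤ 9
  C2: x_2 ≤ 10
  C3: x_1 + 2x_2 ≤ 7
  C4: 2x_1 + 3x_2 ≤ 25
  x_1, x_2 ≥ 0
Optimal: x_1 = 0, x_2 = 3.5
Slack at optimum:
  C1: slack = 9
  C2: slack = 6.5
  C3: slack = 0 (binding)
  C4: slack = 14.5
  x_1 ≥ 0: x_1 = 0 (binding)
  x_2 ≥ 0: x_2 = 3.5
Binding constraints: C3, x_1 ≥ 0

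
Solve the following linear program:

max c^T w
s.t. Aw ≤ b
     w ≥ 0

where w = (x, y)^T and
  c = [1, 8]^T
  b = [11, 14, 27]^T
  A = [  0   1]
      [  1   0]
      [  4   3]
Each vertex is the intersection of two constraint boundaries that also satisfies all remaining constraints:
  x = 0 and y = 0 → (0, 0)
  4x + 3y = 27 and y = 0 → (6.75, 0)
  4x + 3y = 27 and x = 0 → (0, 9)

Evaluating z = x + 8y at each vertex:
  (0, 0): z = 0
  (6.75, 0): z = 6.75
  (0, 9): z = 72

The maximum is at (0, 9) with z = 72.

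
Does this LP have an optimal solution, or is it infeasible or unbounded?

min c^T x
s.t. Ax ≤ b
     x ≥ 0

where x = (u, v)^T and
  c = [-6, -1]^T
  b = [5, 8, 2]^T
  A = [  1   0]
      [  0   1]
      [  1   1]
The point (2, 0) satisfies every constraint, so the LP is feasible; the constraints give u ≤ 5 and v ≤ 8, which with u, v ≥ 0 keep the feasible region inside a bounded box. A feasible, bounded LP attains a finite optimum at a vertex.

Bounded optimum: z* = -12 at (2, 0).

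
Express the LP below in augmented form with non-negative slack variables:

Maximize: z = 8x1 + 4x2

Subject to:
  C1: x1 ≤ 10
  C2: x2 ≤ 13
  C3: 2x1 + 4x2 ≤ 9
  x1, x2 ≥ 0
max z = 8x1 + 4x2

s.t.
  x1 + s1 = 10
  x2 + s2 = 13
  2x1 + 4x2 + s3 = 9
  x1, x2, s1, s2, s3 ≥ 0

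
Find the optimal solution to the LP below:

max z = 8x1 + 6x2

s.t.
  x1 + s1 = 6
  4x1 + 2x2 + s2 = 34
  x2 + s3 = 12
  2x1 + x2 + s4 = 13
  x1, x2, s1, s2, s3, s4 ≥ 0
Each vertex is the intersection of two constraint boundaries that also satisfies all remaining constraints:
  x1 = 0 and x2 = 0 → (0, 0)
  x1 = 6 and x2 = 0 → (6, 0)
  x1 = 6 and 2x1 + x2 = 13 → (6, 1)
  x2 = 12 and 2x1 + x2 = 13 → (0.5, 12)
  x2 = 12 and x1 = 0 → (0, 12)

Evaluating z = 8x1 + 6x2 at each vertex:
  (0, 0): z = 0
  (6, 0): z = 48
  (6, 1): z = 54
  (0.5, 12): z = 76
  (0, 12): z = 72

The maximum is at (0.5, 12) with z = 76.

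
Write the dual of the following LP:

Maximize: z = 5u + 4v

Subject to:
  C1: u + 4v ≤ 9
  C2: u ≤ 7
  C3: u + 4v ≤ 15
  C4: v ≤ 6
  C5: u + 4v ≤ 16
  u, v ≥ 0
Minimize: z = 9y1 + 7y2 + 15y3 + 6y4 + 16y5

Subject to:
  C1: -y1 - y2 - y3 - y5 ≤ -5
  C2: -4y1 - 4y3 - y4 - 4y5 ≤ -4
  y1, y2, y3, y4, y5 ≥ 0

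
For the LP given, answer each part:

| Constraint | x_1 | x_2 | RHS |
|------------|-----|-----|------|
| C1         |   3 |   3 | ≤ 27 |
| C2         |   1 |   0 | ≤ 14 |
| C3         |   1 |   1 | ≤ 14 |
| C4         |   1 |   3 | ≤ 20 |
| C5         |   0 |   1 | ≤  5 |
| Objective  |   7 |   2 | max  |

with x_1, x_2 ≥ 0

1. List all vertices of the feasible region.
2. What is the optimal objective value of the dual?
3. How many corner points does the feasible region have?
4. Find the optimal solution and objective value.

1. (0, 0), (9, 0), (4, 5), (0, 5)
2. 63 (by strong duality, equal to the primal optimum)
3. 4
4. x_1 = 9, x_2 = 0, z = 63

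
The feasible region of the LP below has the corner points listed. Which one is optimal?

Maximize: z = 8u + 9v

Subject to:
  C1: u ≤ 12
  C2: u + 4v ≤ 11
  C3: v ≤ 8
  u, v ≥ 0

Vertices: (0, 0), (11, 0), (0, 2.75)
Evaluating z = 8u + 9v at each vertex:
  (0, 0): z = 0
  (11, 0): z = 88
  (0, 2.75): z = 24.75

The largest value is z = 88, attained at (11, 0).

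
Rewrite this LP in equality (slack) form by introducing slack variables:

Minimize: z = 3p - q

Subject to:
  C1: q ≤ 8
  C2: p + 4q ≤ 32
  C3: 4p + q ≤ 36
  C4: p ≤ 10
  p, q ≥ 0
min z = 3p - q

s.t.
  q + s1 = 8
  p + 4q + s2 = 32
  4p + q + s3 = 36
  p + s4 = 10
  p, q, s1, s2, s3, s4 ≥ 0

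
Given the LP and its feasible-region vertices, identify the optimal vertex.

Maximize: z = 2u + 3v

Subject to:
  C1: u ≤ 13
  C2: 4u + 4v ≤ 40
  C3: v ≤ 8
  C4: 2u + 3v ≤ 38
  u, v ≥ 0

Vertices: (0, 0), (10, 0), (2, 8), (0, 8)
(2, 8) with z = 28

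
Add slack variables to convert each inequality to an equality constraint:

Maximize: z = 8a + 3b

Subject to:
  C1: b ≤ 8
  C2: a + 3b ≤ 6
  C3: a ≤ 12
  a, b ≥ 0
max z = 8a + 3b

s.t.
  b + s1 = 8
  a + 3b + s2 = 6
  a + s3 = 12
  a, b, s1, s2, s3 ≥ 0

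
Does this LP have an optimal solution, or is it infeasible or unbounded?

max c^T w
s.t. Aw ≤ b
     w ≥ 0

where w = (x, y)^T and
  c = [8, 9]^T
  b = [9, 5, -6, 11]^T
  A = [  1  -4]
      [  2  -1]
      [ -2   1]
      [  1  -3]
One constraint requires 2x - y ≤ 5, while the constraint -2x + y ≤ -6 is equivalent to 2x - y ≥ 6. Together they would need 6 ≤ 2x - y ≤ 5, which is impossible since 6 > 5. No point satisfies all constraints.

Infeasible: no point satisfies all constraints simultaneously.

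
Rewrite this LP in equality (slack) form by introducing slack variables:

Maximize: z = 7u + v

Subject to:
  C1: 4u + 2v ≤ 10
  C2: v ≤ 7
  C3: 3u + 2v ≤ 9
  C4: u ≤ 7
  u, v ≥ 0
max z = 7u + v

s.t.
  4u + 2v + s1 = 10
  v + s2 = 7
  3u + 2v + s3 = 9
  u + s4 = 7
  u, v, s1, s2, s3, s4 ≥ 0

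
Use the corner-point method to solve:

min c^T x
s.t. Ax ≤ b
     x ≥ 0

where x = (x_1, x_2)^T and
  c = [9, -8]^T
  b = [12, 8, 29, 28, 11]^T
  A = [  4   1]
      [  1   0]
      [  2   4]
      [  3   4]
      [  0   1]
x_1 = 0, x_2 = 7, z = -56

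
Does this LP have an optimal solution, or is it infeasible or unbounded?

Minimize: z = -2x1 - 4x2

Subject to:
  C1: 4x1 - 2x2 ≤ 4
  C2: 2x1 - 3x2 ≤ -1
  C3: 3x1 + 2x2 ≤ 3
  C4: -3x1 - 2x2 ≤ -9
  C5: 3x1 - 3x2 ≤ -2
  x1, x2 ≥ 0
C3 requires 3x1 + 2x2 ≤ 3, while C4 (-3x1 - 2x2 ≤ -9) is equivalent to 3x1 + 2x2 ≥ 9. Together they would need 9 ≤ 3x1 + 2x2 ≤ 3, which is impossible since 9 > 3. No point satisfies all constraints.

Infeasible: no point satisfies all constraints simultaneously.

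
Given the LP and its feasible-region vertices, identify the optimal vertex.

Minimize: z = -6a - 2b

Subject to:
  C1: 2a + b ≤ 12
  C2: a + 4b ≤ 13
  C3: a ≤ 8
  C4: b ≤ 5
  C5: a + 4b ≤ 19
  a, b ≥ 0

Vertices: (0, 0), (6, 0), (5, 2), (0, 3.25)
(6, 0) with z = -36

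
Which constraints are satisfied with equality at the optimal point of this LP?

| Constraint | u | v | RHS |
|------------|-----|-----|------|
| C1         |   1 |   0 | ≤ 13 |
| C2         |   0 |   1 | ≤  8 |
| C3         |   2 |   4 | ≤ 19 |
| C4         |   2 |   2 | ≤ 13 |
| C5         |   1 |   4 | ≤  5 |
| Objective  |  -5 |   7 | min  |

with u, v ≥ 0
Optimal: u = 5, v = 0
Slack at optimum:
  C1: slack = 8
  C2: slack = 8
  C3: slack = 9
  C4: slack = 3
  C5: slack = 0 (binding)
  u ≥ 0: u = 5
  v ≥ 0: v = 0 (binding)
Binding constraints: C5, v ≥ 0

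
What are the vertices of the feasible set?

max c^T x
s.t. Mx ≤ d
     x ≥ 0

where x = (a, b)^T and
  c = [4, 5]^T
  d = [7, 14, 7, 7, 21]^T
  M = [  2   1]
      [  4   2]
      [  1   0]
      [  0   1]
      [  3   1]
Each vertex is the intersection of two constraint boundaries that also satisfies all remaining constraints:
  a = 0 and b = 0 → (0, 0)
  2a + b = 7 and b = 0 → (3.5, 0)
  2a + b = 7 and b = 7 → (0, 7)

Vertices: (0, 0), (3.5, 0), (0, 7)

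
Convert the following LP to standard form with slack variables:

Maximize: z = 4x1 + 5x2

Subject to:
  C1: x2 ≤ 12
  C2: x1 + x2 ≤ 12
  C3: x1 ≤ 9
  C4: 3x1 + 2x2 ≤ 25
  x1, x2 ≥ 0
max z = 4x1 + 5x2

s.t.
  x2 + s1 = 12
  x1 + x2 + s2 = 12
  x1 + s3 = 9
  3x1 + 2x2 + s4 = 25
  x1, x2, s1, s2, s3, s4 ≥ 0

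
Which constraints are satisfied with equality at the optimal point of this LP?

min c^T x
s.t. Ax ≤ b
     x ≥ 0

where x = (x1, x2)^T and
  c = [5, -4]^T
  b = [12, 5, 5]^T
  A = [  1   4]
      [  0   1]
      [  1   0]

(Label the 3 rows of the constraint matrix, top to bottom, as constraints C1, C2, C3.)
Optimal: x1 = 0, x2 = 3
Slack at optimum:
  C1: slack = 0 (binding)
  C2: slack = 2
  C3: slack = 5
  x1 ≥ 0: x1 = 0 (binding)
  x2 ≥ 0: x2 = 3
Binding constraints: C1, x1 ≥ 0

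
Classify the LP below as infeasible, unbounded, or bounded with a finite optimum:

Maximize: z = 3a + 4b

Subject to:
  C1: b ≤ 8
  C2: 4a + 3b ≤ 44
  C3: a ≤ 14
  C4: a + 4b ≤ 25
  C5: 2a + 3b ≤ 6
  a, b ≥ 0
The point (3, 0) satisfies every constraint, so the LP is feasible; the constraints give a ≤ 14 and b ≤ 8, which with a, b ≥ 0 keep the feasible region inside a bounded box. A feasible, bounded LP attains a finite optimum at a vertex.

The LP has an optimal solution: (3, 0) with z = 9.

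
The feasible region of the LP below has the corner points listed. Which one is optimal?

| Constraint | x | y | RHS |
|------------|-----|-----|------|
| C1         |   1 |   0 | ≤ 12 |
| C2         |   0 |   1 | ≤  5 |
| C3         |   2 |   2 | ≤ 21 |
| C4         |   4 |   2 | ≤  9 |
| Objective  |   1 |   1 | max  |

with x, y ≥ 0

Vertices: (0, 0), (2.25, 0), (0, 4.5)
Evaluating z = x + y at each vertex:
  (0, 0): z = 0
  (2.25, 0): z = 2.25
  (0, 4.5): z = 4.5

The largest value is z = 4.5, attained at (0, 4.5).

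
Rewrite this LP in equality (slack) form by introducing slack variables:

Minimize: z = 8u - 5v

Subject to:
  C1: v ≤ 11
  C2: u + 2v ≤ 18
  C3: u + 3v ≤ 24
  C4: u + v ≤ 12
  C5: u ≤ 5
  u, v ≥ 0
min z = 8u - 5v

s.t.
  v + s1 = 11
  u + 2v + s2 = 18
  u + 3v + s3 = 24
  u + v + s4 = 12
  u + s5 = 5
  u, v, s1, s2, s3, s4, s5 ≥ 0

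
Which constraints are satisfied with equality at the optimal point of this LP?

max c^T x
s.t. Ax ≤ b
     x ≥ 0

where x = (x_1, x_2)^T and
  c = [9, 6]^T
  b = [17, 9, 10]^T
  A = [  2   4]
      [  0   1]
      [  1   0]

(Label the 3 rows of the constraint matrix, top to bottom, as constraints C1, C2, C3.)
Optimal: x_1 = 8.5, x_2 = 0
Binding: C1, x_2 ≥ 0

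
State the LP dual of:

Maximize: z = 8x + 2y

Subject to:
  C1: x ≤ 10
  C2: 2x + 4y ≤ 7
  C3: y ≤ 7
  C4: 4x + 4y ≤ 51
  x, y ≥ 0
Minimize: z = 10y1 + 7y2 + 7y3 + 51y4

Subject to:
  C1: -y1 - 2y2 - 4y4 ≤ -8
  C2: -4y2 - y3 - 4y4 ≤ -2
  y1, y2, y3, y4 ≥ 0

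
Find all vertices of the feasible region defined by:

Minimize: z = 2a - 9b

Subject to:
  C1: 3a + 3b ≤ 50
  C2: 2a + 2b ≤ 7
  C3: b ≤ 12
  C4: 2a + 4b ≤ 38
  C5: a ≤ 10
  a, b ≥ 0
Each vertex is the intersection of two constraint boundaries that also satisfies all remaining constraints:
  a = 0 and b = 0 → (0, 0)
  2a + 2b = 7 and b = 0 → (3.5, 0)
  2a + 2b = 7 and a = 0 → (0, 3.5)

Vertices: (0, 0), (3.5, 0), (0, 3.5)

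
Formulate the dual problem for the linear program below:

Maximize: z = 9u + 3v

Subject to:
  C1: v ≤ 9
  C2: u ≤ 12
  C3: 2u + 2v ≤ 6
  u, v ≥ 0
Minimize: z = 9y1 + 12y2 + 6y3

Subject to:
  C1: -y2 - 2y3 ≤ -9
  C2: -y1 - 2y3 ≤ -3
  y1, y2, y3 ≥ 0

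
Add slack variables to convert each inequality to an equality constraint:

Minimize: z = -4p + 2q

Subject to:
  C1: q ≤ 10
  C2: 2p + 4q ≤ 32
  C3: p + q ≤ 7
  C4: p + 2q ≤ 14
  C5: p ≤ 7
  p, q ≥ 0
min z = -4p + 2q

s.t.
  q + s1 = 10
  2p + 4q + s2 = 32
  p + q + s3 = 7
  p + 2q + s4 = 14
  p + s5 = 7
  p, q, s1, s2, s3, s4, s5 ≥ 0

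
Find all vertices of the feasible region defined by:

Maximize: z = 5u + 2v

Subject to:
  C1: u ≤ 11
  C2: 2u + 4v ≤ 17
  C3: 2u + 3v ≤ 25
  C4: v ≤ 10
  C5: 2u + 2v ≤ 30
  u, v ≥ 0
Each vertex is the intersection of two constraint boundaries that also satisfies all remaining constraints:
  u = 0 and v = 0 → (0, 0)
  2u + 4v = 17 and v = 0 → (8.5, 0)
  2u + 4v = 17 and u = 0 → (0, 4.25)

Vertices: (0, 0), (8.5, 0), (0, 4.25)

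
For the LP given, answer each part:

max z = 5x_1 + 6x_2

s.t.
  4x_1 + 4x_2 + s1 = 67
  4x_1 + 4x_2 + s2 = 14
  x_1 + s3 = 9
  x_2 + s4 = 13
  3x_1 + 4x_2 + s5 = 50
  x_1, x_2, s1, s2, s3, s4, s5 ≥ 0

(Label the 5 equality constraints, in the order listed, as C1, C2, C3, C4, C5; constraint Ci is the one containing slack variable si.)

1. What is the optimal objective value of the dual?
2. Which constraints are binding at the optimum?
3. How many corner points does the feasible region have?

1. 21 (by strong duality, equal to the primal optimum)
2. C2, x_1 ≥ 0
3. 3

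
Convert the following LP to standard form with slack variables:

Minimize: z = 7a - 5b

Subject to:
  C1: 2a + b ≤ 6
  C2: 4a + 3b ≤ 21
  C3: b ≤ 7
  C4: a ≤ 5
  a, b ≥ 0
min z = 7a - 5b

s.t.
  2a + b + s1 = 6
  4a + 3b + s2 = 21
  b + s3 = 7
  a + s4 = 5
  a, b, s1, s2, s3, s4 ≥ 0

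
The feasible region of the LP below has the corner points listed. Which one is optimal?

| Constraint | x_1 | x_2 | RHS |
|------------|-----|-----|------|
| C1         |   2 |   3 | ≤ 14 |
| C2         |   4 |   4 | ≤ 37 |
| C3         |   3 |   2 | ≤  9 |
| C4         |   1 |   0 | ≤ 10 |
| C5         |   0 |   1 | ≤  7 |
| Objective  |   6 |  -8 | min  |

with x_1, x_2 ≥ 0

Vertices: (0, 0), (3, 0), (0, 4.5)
Evaluating z = 6x_1 - 8x_2 at each vertex:
  (0, 0): z = 0
  (3, 0): z = 18
  (0, 4.5): z = -36

The smallest value is z = -36, attained at (0, 4.5).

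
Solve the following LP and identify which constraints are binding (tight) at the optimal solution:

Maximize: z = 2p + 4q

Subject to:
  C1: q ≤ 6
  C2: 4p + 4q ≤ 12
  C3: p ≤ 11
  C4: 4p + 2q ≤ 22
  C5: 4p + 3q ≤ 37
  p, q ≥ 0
Optimal: p = 0, q = 3
Slack at optimum:
  C1: slack = 3
  C2: slack = 0 (binding)
  C3: slack = 11
  C4: slack = 16
  C5: slack = 28
  p ≥ 0: p = 0 (binding)
  q ≥ 0: q = 3
Binding constraints: C2, p ≥ 0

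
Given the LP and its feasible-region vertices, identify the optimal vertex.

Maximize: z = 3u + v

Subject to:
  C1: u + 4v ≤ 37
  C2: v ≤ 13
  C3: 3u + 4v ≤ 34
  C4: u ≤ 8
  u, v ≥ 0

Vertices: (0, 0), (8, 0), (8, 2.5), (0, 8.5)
Evaluating z = 3u + v at each vertex:
  (0, 0): z = 0
  (8, 0): z = 24
  (8, 2.5): z = 26.5
  (0, 8.5): z = 8.5

The largest value is z = 26.5, attained at (8, 2.5).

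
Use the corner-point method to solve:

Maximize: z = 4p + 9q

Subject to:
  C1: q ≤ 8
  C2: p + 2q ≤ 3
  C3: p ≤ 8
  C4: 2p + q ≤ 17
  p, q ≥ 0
Each vertex is the intersection of two constraint boundaries that also satisfies all remaining constraints:
  p = 0 and q = 0 → (0, 0)
  p + 2q = 3 and q = 0 → (3, 0)
  p + 2q = 3 and p = 0 → (0, 1.5)

Evaluating z = 4p + 9q at each vertex:
  (0, 0): z = 0
  (3, 0): z = 12
  (0, 1.5): z = 13.5

The maximum is at (0, 1.5) with z = 13.5.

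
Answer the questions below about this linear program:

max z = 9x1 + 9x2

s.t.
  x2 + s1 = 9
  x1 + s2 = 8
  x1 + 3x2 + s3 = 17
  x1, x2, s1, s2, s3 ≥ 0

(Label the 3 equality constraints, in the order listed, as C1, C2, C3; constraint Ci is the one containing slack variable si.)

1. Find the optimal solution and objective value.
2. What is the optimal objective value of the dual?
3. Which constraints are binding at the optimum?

1. x1 = 8, x2 = 3, z = 99
2. 99 (by strong duality, equal to the primal optimum)
3. C2, C3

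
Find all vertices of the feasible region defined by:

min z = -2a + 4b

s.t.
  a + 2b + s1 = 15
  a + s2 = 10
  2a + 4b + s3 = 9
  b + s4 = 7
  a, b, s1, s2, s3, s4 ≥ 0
Each vertex is the intersection of two constraint boundaries that also satisfies all remaining constraints:
  a = 0 and b = 0 → (0, 0)
  2a + 4b = 9 and b = 0 → (4.5, 0)
  2a + 4b = 9 and a = 0 → (0, 2.25)

Vertices: (0, 0), (4.5, 0), (0, 2.25)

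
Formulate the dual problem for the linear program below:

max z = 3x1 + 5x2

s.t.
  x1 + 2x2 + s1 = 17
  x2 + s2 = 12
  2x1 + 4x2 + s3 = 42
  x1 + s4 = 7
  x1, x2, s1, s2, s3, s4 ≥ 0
Minimize: z = 17y1 + 12y2 + 42y3 + 7y4

Subject to:
  C1: -y1 - 2y3 - y4 ≤ -3
  C2: -2y1 - y2 - 4y3 ≤ -5
  y1, y2, y3, y4 ≥ 0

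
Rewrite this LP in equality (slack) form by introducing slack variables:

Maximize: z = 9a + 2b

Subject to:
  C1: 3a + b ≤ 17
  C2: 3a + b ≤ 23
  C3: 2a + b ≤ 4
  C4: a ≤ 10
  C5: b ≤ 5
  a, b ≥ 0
max z = 9a + 2b

s.t.
  3a + b + s1 = 17
  3a + b + s2 = 23
  2a + b + s3 = 4
  a + s4 = 10
  b + s5 = 5
  a, b, s1, s2, s3, s4, s5 ≥ 0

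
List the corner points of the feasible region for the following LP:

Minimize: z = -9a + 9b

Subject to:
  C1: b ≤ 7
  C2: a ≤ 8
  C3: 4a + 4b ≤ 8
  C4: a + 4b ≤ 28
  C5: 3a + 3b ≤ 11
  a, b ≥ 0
Each vertex is the intersection of two constraint boundaries that also satisfies all remaining constraints:
  a = 0 and b = 0 → (0, 0)
  4a + 4b = 8 and b = 0 → (2, 0)
  4a + 4b = 8 and a = 0 → (0, 2)

Vertices: (0, 0), (2, 0), (0, 2)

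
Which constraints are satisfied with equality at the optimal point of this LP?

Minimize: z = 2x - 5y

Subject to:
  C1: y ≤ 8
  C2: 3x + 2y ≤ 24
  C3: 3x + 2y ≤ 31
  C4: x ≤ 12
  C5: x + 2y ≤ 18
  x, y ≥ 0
Optimal: x = 0, y = 8
Slack at optimum:
  C1: slack = 0 (binding)
  C2: slack = 8
  C3: slack = 15
  C4: slack = 12
  C5: slack = 2
  x ≥ 0: x = 0 (binding)
  y ≥ 0: y = 8
Binding constraints: C1, x ≥ 0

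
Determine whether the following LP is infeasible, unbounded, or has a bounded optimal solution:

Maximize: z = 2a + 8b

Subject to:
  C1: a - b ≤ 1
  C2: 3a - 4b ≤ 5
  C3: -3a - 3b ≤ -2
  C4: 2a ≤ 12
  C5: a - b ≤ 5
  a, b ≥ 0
Feasible point: (0, 1) satisfies every constraint, so the LP is feasible.
Direction d = (0, 1): for each constraint row a, a·d ≤ 0 —
  (1)(0) + (-1)(1) = -1 ≤ 0
  (3)(0) + (-4)(1) = -4 ≤ 0
  (-3)(0) + (-3)(1) = -3 ≤ 0
  (2)(0) + (0)(1) = 0 ≤ 0
  (1)(0) + (-1)(1) = -1 ≤ 0
and d ≥ 0, so (0, 1) + t·d stays feasible for every t ≥ 0. Along this ray z = 2a + 8b changes by 8 per unit t, so z → +∞.

Unbounded: there is a feasible ray along which z → +∞.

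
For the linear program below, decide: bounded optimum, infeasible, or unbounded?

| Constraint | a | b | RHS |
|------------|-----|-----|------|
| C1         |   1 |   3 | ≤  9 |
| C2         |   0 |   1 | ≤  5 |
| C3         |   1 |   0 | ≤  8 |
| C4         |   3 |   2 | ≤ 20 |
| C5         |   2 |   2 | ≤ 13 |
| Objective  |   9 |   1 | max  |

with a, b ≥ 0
The point (6.5, 0) satisfies every constraint, so the LP is feasible; the constraints give a ≤ 8 and b ≤ 5, which with a, b ≥ 0 keep the feasible region inside a bounded box. A feasible, bounded LP attains a finite optimum at a vertex.

Evaluating z = 9a + b at each vertex:
  (0, 0): z = 0
  (6.5, 0): z = 58.5
  (5.25, 1.25): z = 48.5
  (0, 3): z = 3

Feasible with finite optimum z* = 58.5 at (6.5, 0).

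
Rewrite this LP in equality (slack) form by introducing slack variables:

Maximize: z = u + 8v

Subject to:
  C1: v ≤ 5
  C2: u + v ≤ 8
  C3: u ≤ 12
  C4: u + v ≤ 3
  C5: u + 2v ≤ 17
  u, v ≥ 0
max z = u + 8v

s.t.
  v + s1 = 5
  u + v + s2 = 8
  u + s3 = 12
  u + v + s4 = 3
  u + 2v + s5 = 17
  u, v, s1, s2, s3, s4, s5 ≥ 0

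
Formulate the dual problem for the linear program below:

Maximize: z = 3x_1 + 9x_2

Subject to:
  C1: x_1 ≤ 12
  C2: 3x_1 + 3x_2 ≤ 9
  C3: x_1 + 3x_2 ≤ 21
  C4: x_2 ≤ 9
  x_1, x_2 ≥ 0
Minimize: z = 12y1 + 9y2 + 21y3 + 9y4

Subject to:
  C1: -y1 - 3y2 - y3 ≤ -3
  C2: -3y2 - 3y3 - y4 ≤ -9
  y1, y2, y3, y4 ≥ 0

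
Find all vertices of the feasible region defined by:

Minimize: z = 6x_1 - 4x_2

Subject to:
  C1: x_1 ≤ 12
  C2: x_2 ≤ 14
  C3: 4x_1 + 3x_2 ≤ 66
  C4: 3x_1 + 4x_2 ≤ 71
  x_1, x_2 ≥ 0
Each vertex is the intersection of two constraint boundaries that also satisfies all remaining constraints:
  x_1 = 0 and x_2 = 0 → (0, 0)
  x_1 = 12 and x_2 = 0 → (12, 0)
  x_1 = 12 and 4x_1 + 3x_2 = 66 → (12, 6)
  4x_1 + 3x_2 = 66 and 3x_1 + 4x_2 = 71 → (7.286, 12.29)
  x_2 = 14 and 3x_1 + 4x_2 = 71 → (5, 14)
  x_2 = 14 and x_1 = 0 → (0, 14)

Vertices: (0, 0), (12, 0), (12, 6), (7.286, 12.29), (5, 14), (0, 14)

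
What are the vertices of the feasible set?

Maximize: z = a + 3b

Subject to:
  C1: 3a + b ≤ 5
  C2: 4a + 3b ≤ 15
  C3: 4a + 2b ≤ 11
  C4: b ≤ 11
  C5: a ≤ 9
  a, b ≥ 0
Each vertex is the intersection of two constraint boundaries that also satisfies all remaining constraints:
  a = 0 and b = 0 → (0, 0)
  3a + b = 5 and b = 0 → (1.667, 0)
  3a + b = 5 and 4a + 3b = 15 → (0, 5)

Vertices: (0, 0), (1.667, 0), (0, 5)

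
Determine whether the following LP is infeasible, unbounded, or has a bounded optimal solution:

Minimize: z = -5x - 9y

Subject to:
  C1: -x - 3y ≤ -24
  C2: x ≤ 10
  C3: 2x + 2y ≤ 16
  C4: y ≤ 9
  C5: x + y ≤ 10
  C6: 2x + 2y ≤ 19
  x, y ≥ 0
The point (0, 8) satisfies every constraint, so the LP is feasible; the constraints give x ≤ 10 and y ≤ 9, which with x, y ≥ 0 keep the feasible region inside a bounded box. A feasible, bounded LP attains a finite optimum at a vertex.

Evaluating z = -5x - 9y at each vertex:
  (0, 8): z = -72

Bounded optimum: z* = -72 at (0, 8).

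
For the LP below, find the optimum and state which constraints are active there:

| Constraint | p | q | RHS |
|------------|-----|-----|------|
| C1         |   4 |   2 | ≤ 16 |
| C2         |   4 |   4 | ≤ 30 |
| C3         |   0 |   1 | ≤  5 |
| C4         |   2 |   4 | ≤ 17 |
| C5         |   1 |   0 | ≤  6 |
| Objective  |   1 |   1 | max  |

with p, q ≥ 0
Optimal: p = 2.5, q = 3
Binding: C1, C4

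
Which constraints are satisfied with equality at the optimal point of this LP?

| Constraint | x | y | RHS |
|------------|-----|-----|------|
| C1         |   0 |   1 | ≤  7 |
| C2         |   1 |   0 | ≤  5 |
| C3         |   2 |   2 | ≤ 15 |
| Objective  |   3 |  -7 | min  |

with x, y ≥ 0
Optimal: x = 0, y = 7
Slack at optimum:
  C1: slack = 0 (binding)
  C2: slack = 5
  C3: slack = 1
  x ≥ 0: x = 0 (binding)
  y ≥ 0: y = 7
Binding constraints: C1, x ≥ 0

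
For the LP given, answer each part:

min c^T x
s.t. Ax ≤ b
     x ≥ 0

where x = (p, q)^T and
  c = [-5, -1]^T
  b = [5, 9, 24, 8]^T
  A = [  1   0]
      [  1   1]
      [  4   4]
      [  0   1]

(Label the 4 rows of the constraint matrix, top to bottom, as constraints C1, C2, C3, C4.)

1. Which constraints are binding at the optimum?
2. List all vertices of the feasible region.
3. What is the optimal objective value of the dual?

1. C1, C3
2. (0, 0), (5, 0), (5, 1), (0, 6)
3. -26 (by strong duality, equal to the primal optimum)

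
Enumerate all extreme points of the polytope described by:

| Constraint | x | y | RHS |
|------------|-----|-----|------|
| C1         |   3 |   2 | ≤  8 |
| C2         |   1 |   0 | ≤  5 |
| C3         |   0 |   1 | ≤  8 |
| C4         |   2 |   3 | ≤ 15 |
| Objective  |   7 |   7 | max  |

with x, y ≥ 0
Each vertex is the intersection of two constraint boundaries that also satisfies all remaining constraints:
  x = 0 and y = 0 → (0, 0)
  3x + 2y = 8 and y = 0 → (2.667, 0)
  3x + 2y = 8 and x = 0 → (0, 4)

Vertices: (0, 0), (2.667, 0), (0, 4)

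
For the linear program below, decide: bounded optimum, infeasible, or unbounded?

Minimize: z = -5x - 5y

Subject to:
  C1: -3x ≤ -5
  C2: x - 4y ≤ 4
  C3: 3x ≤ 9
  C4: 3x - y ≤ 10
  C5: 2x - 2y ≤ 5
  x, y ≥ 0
Feasible point: (2, 0) satisfies every constraint, so the LP is feasible.
Direction d = (0, 1): for each constraint row a, a·d ≤ 0 —
  (-3)(0) + (0)(1) = 0 ≤ 0
  (1)(0) + (-4)(1) = -4 ≤ 0
  (3)(0) + (0)(1) = 0 ≤ 0
  (3)(0) + (-1)(1) = -1 ≤ 0
  (2)(0) + (-2)(1) = -2 ≤ 0
and d ≥ 0, so (2, 0) + t·d stays feasible for every t ≥ 0. Along this ray z = -5x - 5y changes by -5 per unit t, so z → −∞.

The LP is unbounded; z can be made arbitrarily small.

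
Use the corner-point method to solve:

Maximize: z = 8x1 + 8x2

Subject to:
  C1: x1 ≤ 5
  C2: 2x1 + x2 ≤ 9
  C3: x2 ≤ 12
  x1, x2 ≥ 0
x1 = 0, x2 = 9, z = 72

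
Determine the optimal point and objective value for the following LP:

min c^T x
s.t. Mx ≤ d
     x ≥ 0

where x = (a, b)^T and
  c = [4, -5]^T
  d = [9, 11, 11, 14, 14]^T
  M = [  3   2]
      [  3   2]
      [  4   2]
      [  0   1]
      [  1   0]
Each vertex is the intersection of two constraint boundaries that also satisfies all remaining constraints:
  a = 0 and b = 0 → (0, 0)
  4a + 2b = 11 and b = 0 → (2.75, 0)
  3a + 2b = 9 and 4a + 2b = 11 → (2, 1.5)
  3a + 2b = 9 and a = 0 → (0, 4.5)

Evaluating z = 4a - 5b at each vertex:
  (0, 0): z = 0
  (2.75, 0): z = 11
  (2, 1.5): z = 0.5
  (0, 4.5): z = -22.5

The minimum is at (0, 4.5) with z = -22.5.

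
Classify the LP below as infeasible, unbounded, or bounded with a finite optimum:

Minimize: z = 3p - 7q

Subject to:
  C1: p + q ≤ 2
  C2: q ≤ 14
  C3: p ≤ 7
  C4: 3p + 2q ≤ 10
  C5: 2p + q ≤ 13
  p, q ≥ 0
The point (0, 2) satisfies every constraint, so the LP is feasible; the constraints give p ≤ 7 and q ≤ 14, which with p, q ≥ 0 keep the feasible region inside a bounded box. A feasible, bounded LP attains a finite optimum at a vertex.

The LP has an optimal solution: (0, 2) with z = -14.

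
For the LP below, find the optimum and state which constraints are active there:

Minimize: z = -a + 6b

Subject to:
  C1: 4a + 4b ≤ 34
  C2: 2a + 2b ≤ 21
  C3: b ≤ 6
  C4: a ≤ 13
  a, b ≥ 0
Optimal: a = 8.5, b = 0
Binding: C1, b ≥ 0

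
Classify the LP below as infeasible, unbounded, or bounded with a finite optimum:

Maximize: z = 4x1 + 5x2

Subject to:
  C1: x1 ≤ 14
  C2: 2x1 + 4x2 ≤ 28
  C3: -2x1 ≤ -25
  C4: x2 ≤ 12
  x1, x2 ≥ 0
The point (14, 0) satisfies every constraint, so the LP is feasible; the constraints give x1 ≤ 14 and x2 ≤ 12, which with x1, x2 ≥ 0 keep the feasible region inside a bounded box. A feasible, bounded LP attains a finite optimum at a vertex.

Evaluating z = 4x1 + 5x2 at each vertex:
  (12.5, 0): z = 50
  (14, 0): z = 56
  (12.5, 0.75): z = 53.75

Bounded optimum: z* = 56 at (14, 0).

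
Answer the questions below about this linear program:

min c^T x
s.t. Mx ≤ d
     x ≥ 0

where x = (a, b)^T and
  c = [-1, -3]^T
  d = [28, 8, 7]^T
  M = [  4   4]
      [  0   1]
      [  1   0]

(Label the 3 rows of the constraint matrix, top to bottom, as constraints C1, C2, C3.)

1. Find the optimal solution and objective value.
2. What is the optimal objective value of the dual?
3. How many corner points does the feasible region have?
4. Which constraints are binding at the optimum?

1. a = 0, b = 7, z = -21
2. -21 (by strong duality, equal to the primal optimum)
3. 3
4. C1, a ≥ 0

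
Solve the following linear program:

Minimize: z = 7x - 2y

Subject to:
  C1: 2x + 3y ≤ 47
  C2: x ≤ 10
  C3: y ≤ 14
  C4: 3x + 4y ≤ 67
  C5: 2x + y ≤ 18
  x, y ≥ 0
Each vertex is the intersection of two constraint boundaries that also satisfies all remaining constraints:
  x = 0 and y = 0 → (0, 0)
  2x + y = 18 and y = 0 → (9, 0)
  y = 14 and 2x + y = 18 → (2, 14)
  y = 14 and x = 0 → (0, 14)

Evaluating z = 7x - 2y at each vertex:
  (0, 0): z = 0
  (9, 0): z = 63
  (2, 14): z = -14
  (0, 14): z = -28

The minimum is at (0, 14) with z = -28.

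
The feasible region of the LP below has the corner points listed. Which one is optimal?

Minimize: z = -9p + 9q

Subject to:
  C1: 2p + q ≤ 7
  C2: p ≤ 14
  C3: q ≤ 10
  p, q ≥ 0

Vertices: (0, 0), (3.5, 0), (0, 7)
Evaluating z = -9p + 9q at each vertex:
  (0, 0): z = 0
  (3.5, 0): z = -31.5
  (0, 7): z = 63

The smallest value is z = -31.5, attained at (3.5, 0).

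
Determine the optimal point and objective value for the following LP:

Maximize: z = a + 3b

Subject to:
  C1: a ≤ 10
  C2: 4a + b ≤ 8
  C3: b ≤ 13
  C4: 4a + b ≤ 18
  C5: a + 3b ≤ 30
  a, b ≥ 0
Each vertex is the intersection of two constraint boundaries that also satisfies all remaining constraints:
  a = 0 and b = 0 → (0, 0)
  4a + b = 8 and b = 0 → (2, 0)
  4a + b = 8 and a = 0 → (0, 8)

Evaluating z = a + 3b at each vertex:
  (0, 0): z = 0
  (2, 0): z = 2
  (0, 8): z = 24

The maximum is at (0, 8) with z = 24.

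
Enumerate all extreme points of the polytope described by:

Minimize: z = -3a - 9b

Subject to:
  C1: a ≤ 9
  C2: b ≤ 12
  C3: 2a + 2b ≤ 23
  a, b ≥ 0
Each vertex is the intersection of two constraint boundaries that also satisfies all remaining constraints:
  a = 0 and b = 0 → (0, 0)
  a = 9 and b = 0 → (9, 0)
  a = 9 and 2a + 2b = 23 → (9, 2.5)
  2a + 2b = 23 and a = 0 → (0, 11.5)

Vertices: (0, 0), (9, 0), (9, 2.5), (0, 11.5)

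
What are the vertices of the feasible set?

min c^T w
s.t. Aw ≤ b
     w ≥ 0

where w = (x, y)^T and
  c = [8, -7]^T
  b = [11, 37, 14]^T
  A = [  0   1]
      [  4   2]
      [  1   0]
Each vertex is the intersection of two constraint boundaries that also satisfies all remaining constraints:
  x = 0 and y = 0 → (0, 0)
  4x + 2y = 37 and y = 0 → (9.25, 0)
  y = 11 and 4x + 2y = 37 → (3.75, 11)
  y = 11 and x = 0 → (0, 11)

Vertices: (0, 0), (9.25, 0), (3.75, 11), (0, 11)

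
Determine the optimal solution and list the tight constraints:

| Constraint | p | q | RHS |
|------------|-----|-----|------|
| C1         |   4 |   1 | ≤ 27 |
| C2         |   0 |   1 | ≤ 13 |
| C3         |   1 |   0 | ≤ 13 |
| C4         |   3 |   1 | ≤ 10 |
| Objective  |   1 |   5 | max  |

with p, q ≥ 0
Optimal: p = 0, q = 10
Binding: C4, p ≥ 0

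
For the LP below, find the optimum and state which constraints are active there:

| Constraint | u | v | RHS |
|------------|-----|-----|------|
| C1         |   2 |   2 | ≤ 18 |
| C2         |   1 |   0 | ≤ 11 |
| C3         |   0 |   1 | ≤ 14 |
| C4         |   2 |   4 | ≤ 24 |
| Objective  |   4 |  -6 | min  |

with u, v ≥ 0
Optimal: u = 0, v = 6
Binding: C4, u ≥ 0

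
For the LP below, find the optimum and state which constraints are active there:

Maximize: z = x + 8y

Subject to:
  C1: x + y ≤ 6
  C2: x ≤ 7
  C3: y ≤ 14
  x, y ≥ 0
Optimal: x = 0, y = 6
Slack at optimum:
  C1: slack = 0 (binding)
  C2: slack = 7
  C3: slack = 8
  x ≥ 0: x = 0 (binding)
  y ≥ 0: y = 6
Binding constraints: C1, x ≥ 0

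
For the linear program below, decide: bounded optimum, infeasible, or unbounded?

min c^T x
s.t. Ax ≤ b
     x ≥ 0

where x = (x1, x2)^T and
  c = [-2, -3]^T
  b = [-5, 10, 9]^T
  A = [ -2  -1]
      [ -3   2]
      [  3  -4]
Feasible point: (2, 1) satisfies every constraint, so the LP is feasible.
Direction d = (1, 1): for each constraint row a, a·d ≤ 0 —
  (-2)(1) + (-1)(1) = -3 ≤ 0
  (-3)(1) + (2)(1) = -1 ≤ 0
  (3)(1) + (-4)(1) = -1 ≤ 0
and d ≥ 0, so (2, 1) + t·d stays feasible for every t ≥ 0. Along this ray z = -2x1 - 3x2 changes by -5 per unit t, so z → −∞.

The LP is unbounded; z can be made arbitrarily small.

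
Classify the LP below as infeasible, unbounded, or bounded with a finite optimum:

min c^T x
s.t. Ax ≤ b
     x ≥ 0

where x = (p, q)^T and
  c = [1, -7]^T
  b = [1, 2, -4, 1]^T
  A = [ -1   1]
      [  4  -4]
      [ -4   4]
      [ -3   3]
One constraint requires 4p - 4q ≤ 2, while the constraint -4p + 4q ≤ -4 is equivalent to 4p - 4q ≥ 4. Together they would need 4 ≤ 4p - 4q ≤ 2, which is impossible since 4 > 2. No point satisfies all constraints.

The feasible region is empty; the LP is infeasible.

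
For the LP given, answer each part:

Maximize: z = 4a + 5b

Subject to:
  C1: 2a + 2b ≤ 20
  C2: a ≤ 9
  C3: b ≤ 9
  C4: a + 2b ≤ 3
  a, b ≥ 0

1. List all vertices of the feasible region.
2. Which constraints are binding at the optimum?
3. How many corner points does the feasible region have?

1. (0, 0), (3, 0), (0, 1.5)
2. C4, b ≥ 0
3. 3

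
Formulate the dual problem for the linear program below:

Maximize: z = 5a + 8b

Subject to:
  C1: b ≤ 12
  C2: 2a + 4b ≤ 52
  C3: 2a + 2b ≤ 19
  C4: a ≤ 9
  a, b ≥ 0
Minimize: z = 12y1 + 52y2 + 19y3 + 9y4

Subject to:
  C1: -2y2 - 2y3 - y4 ≤ -5
  C2: -y1 - 4y2 - 2y3 ≤ -8
  y1, y2, y3, y4 ≥ 0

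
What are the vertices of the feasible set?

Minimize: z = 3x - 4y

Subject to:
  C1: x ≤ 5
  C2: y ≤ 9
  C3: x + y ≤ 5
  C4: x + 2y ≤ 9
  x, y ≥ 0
Each vertex is the intersection of two constraint boundaries that also satisfies all remaining constraints:
  x = 0 and y = 0 → (0, 0)
  x = 5 and x + y = 5 → (5, 0)
  x + y = 5 and x + 2y = 9 → (1, 4)
  x + 2y = 9 and x = 0 → (0, 4.5)

Vertices: (0, 0), (5, 0), (1, 4), (0, 4.5)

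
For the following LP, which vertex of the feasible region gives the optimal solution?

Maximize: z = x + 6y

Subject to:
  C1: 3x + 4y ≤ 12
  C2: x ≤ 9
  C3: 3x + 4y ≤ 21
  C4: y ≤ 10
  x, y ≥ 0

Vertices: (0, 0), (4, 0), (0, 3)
Evaluating z = x + 6y at each vertex:
  (0, 0): z = 0
  (4, 0): z = 4
  (0, 3): z = 18

The largest value is z = 18, attained at (0, 3).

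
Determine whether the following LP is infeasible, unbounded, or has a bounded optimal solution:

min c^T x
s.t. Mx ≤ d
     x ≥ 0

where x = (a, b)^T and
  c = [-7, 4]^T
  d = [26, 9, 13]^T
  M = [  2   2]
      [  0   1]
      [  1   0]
The point (13, 0) satisfies every constraint, so the LP is feasible; the constraints give a ≤ 13 and b ≤ 9, which with a, b ≥ 0 keep the feasible region inside a bounded box. A feasible, bounded LP attains a finite optimum at a vertex.

Bounded optimum: z* = -91 at (13, 0).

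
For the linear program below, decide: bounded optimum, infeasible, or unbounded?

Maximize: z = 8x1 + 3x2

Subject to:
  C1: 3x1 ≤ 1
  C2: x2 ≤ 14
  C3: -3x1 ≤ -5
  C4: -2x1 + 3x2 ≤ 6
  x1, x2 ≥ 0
C1 requires 3x1 ≤ 1, while C3 (-3x1 ≤ -5) is equivalent to 3x1 ≥ 5. Together they would need 5 ≤ 3x1 ≤ 1, which is impossible since 5 > 1. No point satisfies all constraints.

Infeasible: no point satisfies all constraints simultaneously.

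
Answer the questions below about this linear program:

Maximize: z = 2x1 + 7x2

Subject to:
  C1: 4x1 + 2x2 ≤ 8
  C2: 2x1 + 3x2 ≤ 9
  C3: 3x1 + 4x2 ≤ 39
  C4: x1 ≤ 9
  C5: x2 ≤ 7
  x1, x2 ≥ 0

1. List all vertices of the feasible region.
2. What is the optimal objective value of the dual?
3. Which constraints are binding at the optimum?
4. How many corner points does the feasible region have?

1. (0, 0), (2, 0), (0.75, 2.5), (0, 3)
2. 21 (by strong duality, equal to the primal optimum)
3. C2, x1 ≥ 0
4. 4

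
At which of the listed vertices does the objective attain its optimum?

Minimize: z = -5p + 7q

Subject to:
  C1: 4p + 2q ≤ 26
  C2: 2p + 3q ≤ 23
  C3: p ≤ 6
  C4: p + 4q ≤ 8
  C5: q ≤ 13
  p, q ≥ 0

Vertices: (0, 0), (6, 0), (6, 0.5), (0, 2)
Evaluating z = -5p + 7q at each vertex:
  (0, 0): z = 0
  (6, 0): z = -30
  (6, 0.5): z = -26.5
  (0, 2): z = 14

The smallest value is z = -30, attained at (6, 0).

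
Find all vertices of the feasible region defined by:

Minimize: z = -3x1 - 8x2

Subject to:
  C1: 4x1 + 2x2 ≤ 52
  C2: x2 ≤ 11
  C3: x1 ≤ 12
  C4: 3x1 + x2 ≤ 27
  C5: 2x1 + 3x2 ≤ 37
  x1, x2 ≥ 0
Each vertex is the intersection of two constraint boundaries that also satisfies all remaining constraints:
  x1 = 0 and x2 = 0 → (0, 0)
  3x1 + x2 = 27 and x2 = 0 → (9, 0)
  3x1 + x2 = 27 and 2x1 + 3x2 = 37 → (6.286, 8.143)
  x2 = 11 and 2x1 + 3x2 = 37 → (2, 11)
  x2 = 11 and x1 = 0 → (0, 11)

Vertices: (0, 0), (9, 0), (6.286, 8.143), (2, 11), (0, 11)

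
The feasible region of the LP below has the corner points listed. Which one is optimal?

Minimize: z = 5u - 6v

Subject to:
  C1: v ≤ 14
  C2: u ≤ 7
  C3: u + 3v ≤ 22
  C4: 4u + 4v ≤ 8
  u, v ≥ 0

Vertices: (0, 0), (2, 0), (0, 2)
Evaluating z = 5u - 6v at each vertex:
  (0, 0): z = 0
  (2, 0): z = 10
  (0, 2): z = -12

The smallest value is z = -12, attained at (0, 2).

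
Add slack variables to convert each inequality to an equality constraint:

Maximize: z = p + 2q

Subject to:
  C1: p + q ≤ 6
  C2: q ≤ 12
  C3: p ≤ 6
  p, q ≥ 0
max z = p + 2q

s.t.
  p + q + s1 = 6
  q + s2 = 12
  p + s3 = 6
  p, q, s1, s2, s3 ≥ 0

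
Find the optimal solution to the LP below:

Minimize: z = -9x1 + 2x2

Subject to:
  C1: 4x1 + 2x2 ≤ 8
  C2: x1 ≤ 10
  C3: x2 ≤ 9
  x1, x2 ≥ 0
Each vertex is the intersection of two constraint boundaries that also satisfies all remaining constraints:
  x1 = 0 and x2 = 0 → (0, 0)
  4x1 + 2x2 = 8 and x2 = 0 → (2, 0)
  4x1 + 2x2 = 8 and x1 = 0 → (0, 4)

Evaluating z = -9x1 + 2x2 at each vertex:
  (0, 0): z = 0
  (2, 0): z = -18
  (0, 4): z = 8

The minimum is at (2, 0) with z = -18.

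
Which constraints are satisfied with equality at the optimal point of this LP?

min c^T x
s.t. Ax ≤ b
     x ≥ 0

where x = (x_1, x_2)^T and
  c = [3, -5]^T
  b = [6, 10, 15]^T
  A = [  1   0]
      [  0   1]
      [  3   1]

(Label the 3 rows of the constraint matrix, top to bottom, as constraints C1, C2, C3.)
Optimal: x_1 = 0, x_2 = 10
Slack at optimum:
  C1: slack = 6
  C2: slack = 0 (binding)
  C3: slack = 5
  x_1 ≥ 0: x_1 = 0 (binding)
  x_2 ≥ 0: x_2 = 10
Binding constraints: C2, x_1 ≥ 0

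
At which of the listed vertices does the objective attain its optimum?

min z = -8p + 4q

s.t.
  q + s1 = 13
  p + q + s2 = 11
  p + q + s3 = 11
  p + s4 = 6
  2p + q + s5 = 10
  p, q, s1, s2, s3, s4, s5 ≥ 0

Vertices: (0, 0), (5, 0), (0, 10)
Evaluating z = -8p + 4q at each vertex:
  (0, 0): z = 0
  (5, 0): z = -40
  (0, 10): z = 40

The smallest value is z = -40, attained at (5, 0).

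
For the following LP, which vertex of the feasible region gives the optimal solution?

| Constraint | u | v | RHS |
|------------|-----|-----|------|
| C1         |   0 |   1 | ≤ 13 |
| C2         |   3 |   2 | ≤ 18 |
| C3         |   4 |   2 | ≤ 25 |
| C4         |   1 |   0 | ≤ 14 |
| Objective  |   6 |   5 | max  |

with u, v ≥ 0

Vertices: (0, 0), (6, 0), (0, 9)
(0, 9) with z = 45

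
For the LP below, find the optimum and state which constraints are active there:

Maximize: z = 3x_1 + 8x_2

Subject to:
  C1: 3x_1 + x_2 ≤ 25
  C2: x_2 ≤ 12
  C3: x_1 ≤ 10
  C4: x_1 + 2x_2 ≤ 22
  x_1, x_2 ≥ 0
Optimal: x_1 = 0, x_2 = 11
Slack at optimum:
  C1: slack = 14
  C2: slack = 1
  C3: slack = 10
  C4: slack = 0 (binding)
  x_1 ≥ 0: x_1 = 0 (binding)
  x_2 ≥ 0: x_2 = 11
Binding constraints: C4, x_1 ≥ 0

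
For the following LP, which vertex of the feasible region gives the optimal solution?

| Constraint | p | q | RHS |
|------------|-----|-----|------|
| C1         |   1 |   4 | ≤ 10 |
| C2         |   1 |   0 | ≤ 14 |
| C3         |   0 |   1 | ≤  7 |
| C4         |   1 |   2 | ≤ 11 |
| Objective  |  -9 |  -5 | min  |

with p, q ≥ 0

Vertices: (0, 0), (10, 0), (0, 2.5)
Evaluating z = -9p - 5q at each vertex:
  (0, 0): z = 0
  (10, 0): z = -90
  (0, 2.5): z = -12.5

The smallest value is z = -90, attained at (10, 0).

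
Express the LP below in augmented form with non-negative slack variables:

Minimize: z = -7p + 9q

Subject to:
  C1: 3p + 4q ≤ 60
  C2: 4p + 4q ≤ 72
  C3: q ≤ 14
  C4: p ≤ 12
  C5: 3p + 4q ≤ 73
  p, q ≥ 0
min z = -7p + 9q

s.t.
  3p + 4q + s1 = 60
  4p + 4q + s2 = 72
  q + s3 = 14
  p + s4 = 12
  3p + 4q + s5 = 73
  p, q, s1, s2, s3, s4, s5 ≥ 0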